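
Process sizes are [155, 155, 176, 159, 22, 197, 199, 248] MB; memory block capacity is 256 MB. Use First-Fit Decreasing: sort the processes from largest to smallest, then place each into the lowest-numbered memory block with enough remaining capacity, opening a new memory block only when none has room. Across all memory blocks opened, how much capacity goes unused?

481

Sorted descending: 248, 199, 197, 176, 159, 155, 155, 22.
248 MB → memory block 1 (remaining 8 MB)
199 MB → memory block 2 (remaining 57 MB)
197 MB → memory block 3 (remaining 59 MB)
176 MB → memory block 4 (remaining 80 MB)
159 MB → memory block 5 (remaining 97 MB)
155 MB → memory block 6 (remaining 101 MB)
155 MB → memory block 7 (remaining 101 MB)
22 MB → memory block 2 (remaining 35 MB)
7 memory blocks × 256 MB = 1792 MB; used 1311 MB; unused 481 MB.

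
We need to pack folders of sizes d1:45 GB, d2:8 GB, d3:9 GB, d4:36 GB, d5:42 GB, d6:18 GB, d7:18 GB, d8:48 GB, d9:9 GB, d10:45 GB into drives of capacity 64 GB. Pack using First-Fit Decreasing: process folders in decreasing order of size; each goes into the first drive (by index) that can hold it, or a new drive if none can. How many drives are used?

5

Sorted descending: 48, 45, 45, 42, 36, 18, 18, 9, 9, 8.
drive 1: place 48 GB, 16 GB left
drive 2: place 45 GB, 19 GB left
drive 3: place 45 GB, 19 GB left
drive 4: place 42 GB, 22 GB left
drive 5: place 36 GB, 28 GB left
drive 2: place 18 GB, 1 GB left
drive 3: place 18 GB, 1 GB left
drive 1: place 9 GB, 7 GB left
drive 4: place 9 GB, 13 GB left
drive 4: place 8 GB, 5 GB left
Final drives: [48,9] [45,18] [45,18] [42,9,8] [36].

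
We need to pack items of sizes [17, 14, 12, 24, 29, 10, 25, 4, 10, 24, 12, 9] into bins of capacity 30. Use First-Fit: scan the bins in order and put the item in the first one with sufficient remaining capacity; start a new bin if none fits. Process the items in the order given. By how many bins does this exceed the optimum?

First-Fit: [17,12] [14,10,4] [24] [29] [25] [10,12] [24] [9] → 8 bins.
Total size 190; any packing needs at least ⌈190/30⌉ = 7 bins.
An optimal packing achieves that bound: [29] [25,4] [24] [24] [17,12] [14,12] [10,10,9] → 7 bins.
Excess: 8 − 7 = 1.

1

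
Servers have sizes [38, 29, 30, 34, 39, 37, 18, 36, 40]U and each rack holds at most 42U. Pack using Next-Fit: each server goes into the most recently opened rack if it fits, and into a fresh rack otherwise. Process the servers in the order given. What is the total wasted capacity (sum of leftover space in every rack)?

77

rack 1: place 38U, 4U left
rack 2: place 29U, 13U left
rack 3: place 30U, 12U left
rack 4: place 34U, 8U left
rack 5: place 39U, 3U left
rack 6: place 37U, 5U left
rack 7: place 18U, 24U left
rack 8: place 36U, 6U left
rack 9: place 40U, 2U left
9 racks × 42U = 378U; used 301U; unused 77U.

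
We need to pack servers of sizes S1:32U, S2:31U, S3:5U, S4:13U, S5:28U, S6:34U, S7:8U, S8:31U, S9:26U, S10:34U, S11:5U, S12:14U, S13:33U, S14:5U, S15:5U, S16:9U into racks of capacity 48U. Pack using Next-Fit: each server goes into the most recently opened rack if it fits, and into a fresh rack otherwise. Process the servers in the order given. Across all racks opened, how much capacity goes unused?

119

rack 1: place S1 (32U), 16U left
rack 2: place S2 (31U), 17U left
rack 2: place S3 (5U), 12U left
rack 3: place S4 (13U), 35U left
rack 3: place S5 (28U), 7U left
rack 4: place S6 (34U), 14U left
rack 4: place S7 (8U), 6U left
rack 5: place S8 (31U), 17U left
rack 6: place S9 (26U), 22U left
rack 7: place S10 (34U), 14U left
rack 7: place S11 (5U), 9U left
rack 8: place S12 (14U), 34U left
rack 8: place S13 (33U), 1U left
rack 9: place S14 (5U), 43U left
rack 9: place S15 (5U), 38U left
rack 9: place S16 (9U), 29U left
9 racks × 48U = 432U; used 313U; unused 119U.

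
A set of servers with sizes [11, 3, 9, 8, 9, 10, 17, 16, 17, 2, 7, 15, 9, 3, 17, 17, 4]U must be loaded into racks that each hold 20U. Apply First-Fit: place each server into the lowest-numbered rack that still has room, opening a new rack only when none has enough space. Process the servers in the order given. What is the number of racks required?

10

Put 11U in rack 1; 9U remain.
Put 3U in rack 1; 6U remain.
Put 9U in rack 2; 11U remain.
Put 8U in rack 2; 3U remain.
Put 9U in rack 3; 11U remain.
Put 10U in rack 3; 1U remain.
Put 17U in rack 4; 3U remain.
Put 16U in rack 5; 4U remain.
Put 17U in rack 6; 3U remain.
Put 2U in rack 1; 4U remain.
Put 7U in rack 7; 13U remain.
Put 15U in rack 8; 5U remain.
Put 9U in rack 7; 4U remain.
Put 3U in rack 1; 1U remain.
Put 17U in rack 9; 3U remain.
Put 17U in rack 10; 3U remain.
Put 4U in rack 5; 0U remain.
Final racks: [11,3,2,3] [9,8] [9,10] [17] [16,4] [17] [7,9] [15] [17] [17].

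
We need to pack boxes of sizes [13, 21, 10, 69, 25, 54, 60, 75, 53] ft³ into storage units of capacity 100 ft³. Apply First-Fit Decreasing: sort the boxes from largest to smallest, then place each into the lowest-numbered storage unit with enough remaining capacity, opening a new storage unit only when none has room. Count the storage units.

Sorted descending: 75, 69, 60, 54, 53, 25, 21, 13, 10.
Put 75 ft³ in storage unit 1; 25 ft³ remain.
Put 69 ft³ in storage unit 2; 31 ft³ remain.
Put 60 ft³ in storage unit 3; 40 ft³ remain.
Put 54 ft³ in storage unit 4; 46 ft³ remain.
Put 53 ft³ in storage unit 5; 47 ft³ remain.
Put 25 ft³ in storage unit 1; 0 ft³ remain.
Put 21 ft³ in storage unit 2; 10 ft³ remain.
Put 13 ft³ in storage unit 3; 27 ft³ remain.
Put 10 ft³ in storage unit 2; 0 ft³ remain.

5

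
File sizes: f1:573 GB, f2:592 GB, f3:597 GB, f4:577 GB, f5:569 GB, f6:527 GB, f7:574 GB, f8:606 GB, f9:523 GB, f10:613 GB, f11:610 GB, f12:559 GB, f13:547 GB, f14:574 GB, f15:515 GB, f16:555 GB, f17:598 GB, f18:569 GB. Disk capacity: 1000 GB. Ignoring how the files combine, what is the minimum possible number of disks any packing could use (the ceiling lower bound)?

11 disks

Total size = 573 + 592 + 597 + 577 + 569 + 527 + 574 + 606 + 523 + 613 + 610 + 559 + 547 + 574 + 515 + 555 + 598 + 569 = 10278 GB.
⌈10278 / 1000⌉ = 11.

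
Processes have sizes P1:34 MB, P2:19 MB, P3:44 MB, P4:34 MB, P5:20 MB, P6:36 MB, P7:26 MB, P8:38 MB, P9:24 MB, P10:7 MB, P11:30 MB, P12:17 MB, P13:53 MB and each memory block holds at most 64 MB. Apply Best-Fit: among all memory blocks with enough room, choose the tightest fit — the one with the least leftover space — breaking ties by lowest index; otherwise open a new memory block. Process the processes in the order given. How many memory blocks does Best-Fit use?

memory block 1: place P1 (34 MB), 30 MB left
memory block 1: place P2 (19 MB), 11 MB left
memory block 2: place P3 (44 MB), 20 MB left
memory block 3: place P4 (34 MB), 30 MB left
memory block 2: place P5 (20 MB), 0 MB left
memory block 4: place P6 (36 MB), 28 MB left
memory block 4: place P7 (26 MB), 2 MB left
memory block 5: place P8 (38 MB), 26 MB left
memory block 5: place P9 (24 MB), 2 MB left
memory block 1: place P10 (7 MB), 4 MB left
memory block 3: place P11 (30 MB), 0 MB left
memory block 6: place P12 (17 MB), 47 MB left
memory block 7: place P13 (53 MB), 11 MB left

7 memory blocks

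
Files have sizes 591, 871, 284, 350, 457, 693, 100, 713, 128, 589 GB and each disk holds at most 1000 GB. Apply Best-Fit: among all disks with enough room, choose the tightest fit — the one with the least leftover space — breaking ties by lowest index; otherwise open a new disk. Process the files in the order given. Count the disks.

Put 591 GB in disk 1; 409 GB remain.
Put 871 GB in disk 2; 129 GB remain.
Put 284 GB in disk 1; 125 GB remain.
Put 350 GB in disk 3; 650 GB remain.
Put 457 GB in disk 3; 193 GB remain.
Put 693 GB in disk 4; 307 GB remain.
Put 100 GB in disk 1; 25 GB remain.
Put 713 GB in disk 5; 287 GB remain.
Put 128 GB in disk 2; 1 GB remain.
Put 589 GB in disk 6; 411 GB remain.

6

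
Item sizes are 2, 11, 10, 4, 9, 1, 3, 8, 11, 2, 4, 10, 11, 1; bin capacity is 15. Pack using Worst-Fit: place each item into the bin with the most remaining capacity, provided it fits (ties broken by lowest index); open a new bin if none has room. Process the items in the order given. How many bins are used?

7 bins

bin 1: place 2, 13 left
bin 1: place 11, 2 left
bin 2: place 10, 5 left
bin 2: place 4, 1 left
bin 3: place 9, 6 left
bin 3: place 1, 5 left
bin 3: place 3, 2 left
bin 4: place 8, 7 left
bin 5: place 11, 4 left
bin 4: place 2, 5 left
bin 4: place 4, 1 left
bin 6: place 10, 5 left
bin 7: place 11, 4 left
bin 6: place 1, 4 left
Final bins: [2,11] [10,4] [9,1,3] [8,2,4] [11] [10,1] [11].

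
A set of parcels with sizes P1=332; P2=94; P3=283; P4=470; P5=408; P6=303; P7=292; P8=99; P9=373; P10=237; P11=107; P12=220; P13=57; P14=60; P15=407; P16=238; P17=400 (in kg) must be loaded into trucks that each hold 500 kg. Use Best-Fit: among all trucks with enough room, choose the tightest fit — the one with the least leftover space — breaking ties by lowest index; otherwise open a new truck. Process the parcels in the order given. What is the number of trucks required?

truck 1: place P1 (332 kg), 168 kg left
truck 1: place P2 (94 kg), 74 kg left
truck 2: place P3 (283 kg), 217 kg left
truck 3: place P4 (470 kg), 30 kg left
truck 4: place P5 (408 kg), 92 kg left
truck 5: place P6 (303 kg), 197 kg left
truck 6: place P7 (292 kg), 208 kg left
truck 5: place P8 (99 kg), 98 kg left
truck 7: place P9 (373 kg), 127 kg left
truck 8: place P10 (237 kg), 263 kg left
truck 7: place P11 (107 kg), 20 kg left
truck 8: place P12 (220 kg), 43 kg left
truck 1: place P13 (57 kg), 17 kg left
truck 4: place P14 (60 kg), 32 kg left
truck 9: place P15 (407 kg), 93 kg left
truck 10: place P16 (238 kg), 262 kg left
truck 11: place P17 (400 kg), 100 kg left

11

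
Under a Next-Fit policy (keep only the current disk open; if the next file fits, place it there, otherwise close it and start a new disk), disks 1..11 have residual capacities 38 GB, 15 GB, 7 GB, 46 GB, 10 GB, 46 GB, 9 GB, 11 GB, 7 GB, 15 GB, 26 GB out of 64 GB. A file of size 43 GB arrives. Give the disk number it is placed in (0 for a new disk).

Next-Fit only looks at disk 11, which has 26 GB free.
43 GB does not fit, so a new disk is opened.

0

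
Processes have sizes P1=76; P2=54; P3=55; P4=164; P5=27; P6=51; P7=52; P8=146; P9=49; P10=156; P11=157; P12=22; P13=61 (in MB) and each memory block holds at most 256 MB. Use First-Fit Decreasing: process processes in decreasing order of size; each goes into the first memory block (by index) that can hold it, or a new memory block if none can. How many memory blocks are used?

Sorted descending: 164, 157, 156, 146, 76, 61, 55, 54, 52, 51, 49, 27, 22.
164 MB → memory block 1 (remaining 92 MB)
157 MB → memory block 2 (remaining 99 MB)
156 MB → memory block 3 (remaining 100 MB)
146 MB → memory block 4 (remaining 110 MB)
76 MB → memory block 1 (remaining 16 MB)
61 MB → memory block 2 (remaining 38 MB)
55 MB → memory block 3 (remaining 45 MB)
54 MB → memory block 4 (remaining 56 MB)
52 MB → memory block 4 (remaining 4 MB)
51 MB → memory block 5 (remaining 205 MB)
49 MB → memory block 5 (remaining 156 MB)
27 MB → memory block 2 (remaining 11 MB)
22 MB → memory block 3 (remaining 23 MB)

5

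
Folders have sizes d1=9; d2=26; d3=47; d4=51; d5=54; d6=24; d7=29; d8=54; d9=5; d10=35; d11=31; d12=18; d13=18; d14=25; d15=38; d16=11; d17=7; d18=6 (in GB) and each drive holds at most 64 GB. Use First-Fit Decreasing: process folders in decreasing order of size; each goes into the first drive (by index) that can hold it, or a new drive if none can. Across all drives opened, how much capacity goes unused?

Sorted descending: 54, 54, 51, 47, 38, 35, 31, 29, 26, 25, 24, 18, 18, 11, 9, 7, 6, 5.
drive 1: place 54 GB, 10 GB left
drive 2: place 54 GB, 10 GB left
drive 3: place 51 GB, 13 GB left
drive 4: place 47 GB, 17 GB left
drive 5: place 38 GB, 26 GB left
drive 6: place 35 GB, 29 GB left
drive 7: place 31 GB, 33 GB left
drive 6: place 29 GB, 0 GB left
drive 5: place 26 GB, 0 GB left
drive 7: place 25 GB, 8 GB left
drive 8: place 24 GB, 40 GB left
drive 8: place 18 GB, 22 GB left
drive 8: place 18 GB, 4 GB left
drive 3: place 11 GB, 2 GB left
drive 1: place 9 GB, 1 GB left
drive 2: place 7 GB, 3 GB left
drive 4: place 6 GB, 11 GB left
drive 4: place 5 GB, 6 GB left
8 drives × 64 GB = 512 GB; used 488 GB; unused 24 GB.

24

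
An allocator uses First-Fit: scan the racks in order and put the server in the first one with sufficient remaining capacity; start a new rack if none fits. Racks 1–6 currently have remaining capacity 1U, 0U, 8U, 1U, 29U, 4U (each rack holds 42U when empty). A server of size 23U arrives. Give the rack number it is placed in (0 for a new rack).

Racks with room: rack 5 (29U).
The first with room is rack 5.

5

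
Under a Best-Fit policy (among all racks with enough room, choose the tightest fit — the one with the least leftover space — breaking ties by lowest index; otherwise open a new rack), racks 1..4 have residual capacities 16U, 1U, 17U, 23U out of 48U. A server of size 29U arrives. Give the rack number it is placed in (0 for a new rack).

0

No rack has ≥ 29U free, so a new rack is opened.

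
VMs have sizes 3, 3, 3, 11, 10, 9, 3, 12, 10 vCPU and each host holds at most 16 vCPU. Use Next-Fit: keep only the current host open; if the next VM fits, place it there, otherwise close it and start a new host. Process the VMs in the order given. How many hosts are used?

6

3 vCPU → host 1 (remaining 13 vCPU)
3 vCPU → host 1 (remaining 10 vCPU)
3 vCPU → host 1 (remaining 7 vCPU)
11 vCPU → host 2 (remaining 5 vCPU)
10 vCPU → host 3 (remaining 6 vCPU)
9 vCPU → host 4 (remaining 7 vCPU)
3 vCPU → host 4 (remaining 4 vCPU)
12 vCPU → host 5 (remaining 4 vCPU)
10 vCPU → host 6 (remaining 6 vCPU)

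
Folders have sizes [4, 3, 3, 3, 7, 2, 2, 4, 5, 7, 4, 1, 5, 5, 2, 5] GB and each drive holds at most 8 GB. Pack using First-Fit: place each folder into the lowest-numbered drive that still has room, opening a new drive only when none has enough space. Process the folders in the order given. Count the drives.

drive 1: place 4 GB, 4 GB left
drive 1: place 3 GB, 1 GB left
drive 2: place 3 GB, 5 GB left
drive 2: place 3 GB, 2 GB left
drive 3: place 7 GB, 1 GB left
drive 2: place 2 GB, 0 GB left
drive 4: place 2 GB, 6 GB left
drive 4: place 4 GB, 2 GB left
drive 5: place 5 GB, 3 GB left
drive 6: place 7 GB, 1 GB left
drive 7: place 4 GB, 4 GB left
drive 1: place 1 GB, 0 GB left
drive 8: place 5 GB, 3 GB left
drive 9: place 5 GB, 3 GB left
drive 4: place 2 GB, 0 GB left
drive 10: place 5 GB, 3 GB left
Final drives: [4,3,1] [3,3,2] [7] [2,4,2] [5] [7] [4] [5] [5] [5].

10 drives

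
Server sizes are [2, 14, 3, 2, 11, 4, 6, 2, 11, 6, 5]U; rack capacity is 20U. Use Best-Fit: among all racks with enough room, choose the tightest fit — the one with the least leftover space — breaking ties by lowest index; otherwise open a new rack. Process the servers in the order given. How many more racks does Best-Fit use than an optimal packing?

0

Best-Fit: [2,14,3] [2,11,4,2] [6,11] [6,5] → 4 racks.
Total size 66U; any packing needs at least ⌈66/20⌉ = 4 racks.
So 4 is already optimal.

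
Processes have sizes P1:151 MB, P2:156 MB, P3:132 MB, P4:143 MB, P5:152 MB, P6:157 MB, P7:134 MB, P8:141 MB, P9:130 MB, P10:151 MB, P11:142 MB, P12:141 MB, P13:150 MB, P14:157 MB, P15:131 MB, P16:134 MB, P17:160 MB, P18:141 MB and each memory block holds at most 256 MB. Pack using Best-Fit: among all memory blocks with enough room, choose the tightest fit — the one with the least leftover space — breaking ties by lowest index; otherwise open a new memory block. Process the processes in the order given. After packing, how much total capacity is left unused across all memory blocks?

2005

P1 (151 MB) → memory block 1 (remaining 105 MB)
P2 (156 MB) → memory block 2 (remaining 100 MB)
P3 (132 MB) → memory block 3 (remaining 124 MB)
P4 (143 MB) → memory block 4 (remaining 113 MB)
P5 (152 MB) → memory block 5 (remaining 104 MB)
P6 (157 MB) → memory block 6 (remaining 99 MB)
P7 (134 MB) → memory block 7 (remaining 122 MB)
P8 (141 MB) → memory block 8 (remaining 115 MB)
P9 (130 MB) → memory block 9 (remaining 126 MB)
P10 (151 MB) → memory block 10 (remaining 105 MB)
P11 (142 MB) → memory block 11 (remaining 114 MB)
P12 (141 MB) → memory block 12 (remaining 115 MB)
P13 (150 MB) → memory block 13 (remaining 106 MB)
P14 (157 MB) → memory block 14 (remaining 99 MB)
P15 (131 MB) → memory block 15 (remaining 125 MB)
P16 (134 MB) → memory block 16 (remaining 122 MB)
P17 (160 MB) → memory block 17 (remaining 96 MB)
P18 (141 MB) → memory block 18 (remaining 115 MB)
18 memory blocks × 256 MB = 4608 MB; used 2603 MB; unused 2005 MB.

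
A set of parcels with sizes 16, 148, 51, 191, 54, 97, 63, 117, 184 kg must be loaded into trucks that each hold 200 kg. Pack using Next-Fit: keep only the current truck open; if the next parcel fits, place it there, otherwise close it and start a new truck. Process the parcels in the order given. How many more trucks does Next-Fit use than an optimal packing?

1

Next-Fit: [16,148] [51] [191] [54,97] [63,117] [184] → 6 trucks.
Total size 921 kg; any packing needs at least ⌈921/200⌉ = 5 trucks.
An optimal packing achieves that bound: [191] [184,16] [148,51] [117,63] [97,54] → 5 trucks.
Excess: 6 − 5 = 1.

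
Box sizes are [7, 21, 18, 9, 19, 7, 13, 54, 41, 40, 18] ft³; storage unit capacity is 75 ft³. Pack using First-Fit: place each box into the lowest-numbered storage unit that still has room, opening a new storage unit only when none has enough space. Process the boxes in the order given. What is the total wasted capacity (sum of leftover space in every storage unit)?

Put 7 ft³ in storage unit 1; 68 ft³ remain.
Put 21 ft³ in storage unit 1; 47 ft³ remain.
Put 18 ft³ in storage unit 1; 29 ft³ remain.
Put 9 ft³ in storage unit 1; 20 ft³ remain.
Put 19 ft³ in storage unit 1; 1 ft³ remain.
Put 7 ft³ in storage unit 2; 68 ft³ remain.
Put 13 ft³ in storage unit 2; 55 ft³ remain.
Put 54 ft³ in storage unit 2; 1 ft³ remain.
Put 41 ft³ in storage unit 3; 34 ft³ remain.
Put 40 ft³ in storage unit 4; 35 ft³ remain.
Put 18 ft³ in storage unit 3; 16 ft³ remain.
4 storage units × 75 ft³ = 300 ft³; used 247 ft³; unused 53 ft³.

53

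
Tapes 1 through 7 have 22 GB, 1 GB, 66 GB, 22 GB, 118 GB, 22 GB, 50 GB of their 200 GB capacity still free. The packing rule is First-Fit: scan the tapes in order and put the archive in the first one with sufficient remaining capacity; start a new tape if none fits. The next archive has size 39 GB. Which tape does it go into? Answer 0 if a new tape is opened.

3

Tapes with room: tape 3 (66 GB), tape 5 (118 GB), tape 7 (50 GB).
The first with room is tape 3.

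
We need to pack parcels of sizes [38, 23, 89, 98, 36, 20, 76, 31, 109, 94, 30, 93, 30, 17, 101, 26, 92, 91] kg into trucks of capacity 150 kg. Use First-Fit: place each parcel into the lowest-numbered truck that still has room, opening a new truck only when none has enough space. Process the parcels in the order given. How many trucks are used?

9

truck 1: place 38 kg, 112 kg left
truck 1: place 23 kg, 89 kg left
truck 1: place 89 kg, 0 kg left
truck 2: place 98 kg, 52 kg left
truck 2: place 36 kg, 16 kg left
truck 3: place 20 kg, 130 kg left
truck 3: place 76 kg, 54 kg left
truck 3: place 31 kg, 23 kg left
truck 4: place 109 kg, 41 kg left
truck 5: place 94 kg, 56 kg left
truck 4: place 30 kg, 11 kg left
truck 6: place 93 kg, 57 kg left
truck 5: place 30 kg, 26 kg left
truck 3: place 17 kg, 6 kg left
truck 7: place 101 kg, 49 kg left
truck 5: place 26 kg, 0 kg left
truck 8: place 92 kg, 58 kg left
truck 9: place 91 kg, 59 kg left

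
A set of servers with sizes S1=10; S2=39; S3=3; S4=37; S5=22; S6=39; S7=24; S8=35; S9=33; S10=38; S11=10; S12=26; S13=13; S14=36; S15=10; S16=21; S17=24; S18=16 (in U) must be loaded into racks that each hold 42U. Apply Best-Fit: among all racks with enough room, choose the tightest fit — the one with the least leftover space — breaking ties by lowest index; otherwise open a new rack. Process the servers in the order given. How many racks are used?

rack 1: place S1 (10U), 32U left
rack 2: place S2 (39U), 3U left
rack 2: place S3 (3U), 0U left
rack 3: place S4 (37U), 5U left
rack 1: place S5 (22U), 10U left
rack 4: place S6 (39U), 3U left
rack 5: place S7 (24U), 18U left
rack 6: place S8 (35U), 7U left
rack 7: place S9 (33U), 9U left
rack 8: place S10 (38U), 4U left
rack 1: place S11 (10U), 0U left
rack 9: place S12 (26U), 16U left
rack 9: place S13 (13U), 3U left
rack 10: place S14 (36U), 6U left
rack 5: place S15 (10U), 8U left
rack 11: place S16 (21U), 21U left
rack 12: place S17 (24U), 18U left
rack 12: place S18 (16U), 2U left

12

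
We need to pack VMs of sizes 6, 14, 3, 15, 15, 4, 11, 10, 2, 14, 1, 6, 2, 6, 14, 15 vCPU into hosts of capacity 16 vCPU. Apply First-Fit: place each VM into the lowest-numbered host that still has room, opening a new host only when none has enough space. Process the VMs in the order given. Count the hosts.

10

host 1: place 6 vCPU, 10 vCPU left
host 2: place 14 vCPU, 2 vCPU left
host 1: place 3 vCPU, 7 vCPU left
host 3: place 15 vCPU, 1 vCPU left
host 4: place 15 vCPU, 1 vCPU left
host 1: place 4 vCPU, 3 vCPU left
host 5: place 11 vCPU, 5 vCPU left
host 6: place 10 vCPU, 6 vCPU left
host 1: place 2 vCPU, 1 vCPU left
host 7: place 14 vCPU, 2 vCPU left
host 1: place 1 vCPU, 0 vCPU left
host 6: place 6 vCPU, 0 vCPU left
host 2: place 2 vCPU, 0 vCPU left
host 8: place 6 vCPU, 10 vCPU left
host 9: place 14 vCPU, 2 vCPU left
host 10: place 15 vCPU, 1 vCPU left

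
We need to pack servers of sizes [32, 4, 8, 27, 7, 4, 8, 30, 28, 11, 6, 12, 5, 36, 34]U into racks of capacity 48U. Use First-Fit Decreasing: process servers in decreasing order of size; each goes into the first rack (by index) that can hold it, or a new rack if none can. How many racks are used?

6

Sorted descending: 36, 34, 32, 30, 28, 27, 12, 11, 8, 8, 7, 6, 5, 4, 4.
rack 1: place 36U, 12U left
rack 2: place 34U, 14U left
rack 3: place 32U, 16U left
rack 4: place 30U, 18U left
rack 5: place 28U, 20U left
rack 6: place 27U, 21U left
rack 1: place 12U, 0U left
rack 2: place 11U, 3U left
rack 3: place 8U, 8U left
rack 3: place 8U, 0U left
rack 4: place 7U, 11U left
rack 4: place 6U, 5U left
rack 4: place 5U, 0U left
rack 5: place 4U, 16U left
rack 5: place 4U, 12U left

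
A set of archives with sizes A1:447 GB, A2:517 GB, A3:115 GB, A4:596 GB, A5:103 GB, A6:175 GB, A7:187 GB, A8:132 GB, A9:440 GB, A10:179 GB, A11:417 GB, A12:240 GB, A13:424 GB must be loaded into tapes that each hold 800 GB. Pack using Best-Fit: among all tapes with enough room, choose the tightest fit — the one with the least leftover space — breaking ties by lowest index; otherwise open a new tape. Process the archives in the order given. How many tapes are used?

6

tape 1: place A1 (447 GB), 353 GB left
tape 2: place A2 (517 GB), 283 GB left
tape 2: place A3 (115 GB), 168 GB left
tape 3: place A4 (596 GB), 204 GB left
tape 2: place A5 (103 GB), 65 GB left
tape 3: place A6 (175 GB), 29 GB left
tape 1: place A7 (187 GB), 166 GB left
tape 1: place A8 (132 GB), 34 GB left
tape 4: place A9 (440 GB), 360 GB left
tape 4: place A10 (179 GB), 181 GB left
tape 5: place A11 (417 GB), 383 GB left
tape 5: place A12 (240 GB), 143 GB left
tape 6: place A13 (424 GB), 376 GB left
Final tapes: [447,187,132] [517,115,103] [596,175] [440,179] [417,240] [424].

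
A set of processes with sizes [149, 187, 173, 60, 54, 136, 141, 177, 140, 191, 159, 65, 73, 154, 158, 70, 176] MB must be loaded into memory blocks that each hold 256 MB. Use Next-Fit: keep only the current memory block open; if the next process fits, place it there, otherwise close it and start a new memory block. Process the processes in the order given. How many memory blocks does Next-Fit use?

memory block 1: place 149 MB, 107 MB left
memory block 2: place 187 MB, 69 MB left
memory block 3: place 173 MB, 83 MB left
memory block 3: place 60 MB, 23 MB left
memory block 4: place 54 MB, 202 MB left
memory block 4: place 136 MB, 66 MB left
memory block 5: place 141 MB, 115 MB left
memory block 6: place 177 MB, 79 MB left
memory block 7: place 140 MB, 116 MB left
memory block 8: place 191 MB, 65 MB left
memory block 9: place 159 MB, 97 MB left
memory block 9: place 65 MB, 32 MB left
memory block 10: place 73 MB, 183 MB left
memory block 10: place 154 MB, 29 MB left
memory block 11: place 158 MB, 98 MB left
memory block 11: place 70 MB, 28 MB left
memory block 12: place 176 MB, 80 MB left

12 memory blocks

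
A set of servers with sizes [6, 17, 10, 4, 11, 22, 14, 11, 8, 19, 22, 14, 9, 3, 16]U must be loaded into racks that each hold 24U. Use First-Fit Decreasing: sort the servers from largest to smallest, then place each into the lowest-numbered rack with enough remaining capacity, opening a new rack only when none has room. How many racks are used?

9

Sorted descending: 22, 22, 19, 17, 16, 14, 14, 11, 11, 10, 9, 8, 6, 4, 3.
22U → rack 1 (remaining 2U)
22U → rack 2 (remaining 2U)
19U → rack 3 (remaining 5U)
17U → rack 4 (remaining 7U)
16U → rack 5 (remaining 8U)
14U → rack 6 (remaining 10U)
14U → rack 7 (remaining 10U)
11U → rack 8 (remaining 13U)
11U → rack 8 (remaining 2U)
10U → rack 6 (remaining 0U)
9U → rack 7 (remaining 1U)
8U → rack 5 (remaining 0U)
6U → rack 4 (remaining 1U)
4U → rack 3 (remaining 1U)
3U → rack 9 (remaining 21U)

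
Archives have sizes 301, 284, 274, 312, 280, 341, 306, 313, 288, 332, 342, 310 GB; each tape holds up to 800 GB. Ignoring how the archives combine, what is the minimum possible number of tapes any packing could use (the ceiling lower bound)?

Total size = 301 + 284 + 274 + 312 + 280 + 341 + 306 + 313 + 288 + 332 + 342 + 310 = 3683 GB.
⌈3683 / 800⌉ = 5.

5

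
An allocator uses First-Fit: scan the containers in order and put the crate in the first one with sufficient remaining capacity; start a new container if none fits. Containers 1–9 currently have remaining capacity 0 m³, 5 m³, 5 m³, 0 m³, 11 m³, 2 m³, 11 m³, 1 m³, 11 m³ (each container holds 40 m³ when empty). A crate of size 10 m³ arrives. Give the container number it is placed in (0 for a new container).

Containers with room: container 5 (11 m³), container 7 (11 m³), container 9 (11 m³).
The first with room is container 5.

5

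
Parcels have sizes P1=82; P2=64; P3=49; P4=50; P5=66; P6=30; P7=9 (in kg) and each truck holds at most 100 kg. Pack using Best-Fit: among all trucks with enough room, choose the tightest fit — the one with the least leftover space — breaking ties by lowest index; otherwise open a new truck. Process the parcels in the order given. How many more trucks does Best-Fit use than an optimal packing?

0

Best-Fit: [82,9] [64] [49,50] [66,30] → 4 trucks.
Total size 350 kg; any packing needs at least ⌈350/100⌉ = 4 trucks.
So 4 is already optimal.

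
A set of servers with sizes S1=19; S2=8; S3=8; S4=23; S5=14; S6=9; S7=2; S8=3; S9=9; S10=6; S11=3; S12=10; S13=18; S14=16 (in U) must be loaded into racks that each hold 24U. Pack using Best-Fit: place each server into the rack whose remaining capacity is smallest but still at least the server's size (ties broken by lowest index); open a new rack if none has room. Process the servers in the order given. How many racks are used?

7 racks

rack 1: place S1 (19U), 5U left
rack 2: place S2 (8U), 16U left
rack 2: place S3 (8U), 8U left
rack 3: place S4 (23U), 1U left
rack 4: place S5 (14U), 10U left
rack 4: place S6 (9U), 1U left
rack 1: place S7 (2U), 3U left
rack 1: place S8 (3U), 0U left
rack 5: place S9 (9U), 15U left
rack 2: place S10 (6U), 2U left
rack 5: place S11 (3U), 12U left
rack 5: place S12 (10U), 2U left
rack 6: place S13 (18U), 6U left
rack 7: place S14 (16U), 8U left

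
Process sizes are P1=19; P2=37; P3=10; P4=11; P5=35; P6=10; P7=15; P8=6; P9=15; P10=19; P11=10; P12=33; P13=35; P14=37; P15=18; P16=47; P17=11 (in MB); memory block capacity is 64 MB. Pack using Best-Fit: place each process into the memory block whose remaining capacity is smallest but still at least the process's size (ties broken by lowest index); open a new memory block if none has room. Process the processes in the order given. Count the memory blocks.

Put P1 (19 MB) in memory block 1; 45 MB remain.
Put P2 (37 MB) in memory block 1; 8 MB remain.
Put P3 (10 MB) in memory block 2; 54 MB remain.
Put P4 (11 MB) in memory block 2; 43 MB remain.
Put P5 (35 MB) in memory block 2; 8 MB remain.
Put P6 (10 MB) in memory block 3; 54 MB remain.
Put P7 (15 MB) in memory block 3; 39 MB remain.
Put P8 (6 MB) in memory block 1; 2 MB remain.
Put P9 (15 MB) in memory block 3; 24 MB remain.
Put P10 (19 MB) in memory block 3; 5 MB remain.
Put P11 (10 MB) in memory block 4; 54 MB remain.
Put P12 (33 MB) in memory block 4; 21 MB remain.
Put P13 (35 MB) in memory block 5; 29 MB remain.
Put P14 (37 MB) in memory block 6; 27 MB remain.
Put P15 (18 MB) in memory block 4; 3 MB remain.
Put P16 (47 MB) in memory block 7; 17 MB remain.
Put P17 (11 MB) in memory block 7; 6 MB remain.

7 memory blocks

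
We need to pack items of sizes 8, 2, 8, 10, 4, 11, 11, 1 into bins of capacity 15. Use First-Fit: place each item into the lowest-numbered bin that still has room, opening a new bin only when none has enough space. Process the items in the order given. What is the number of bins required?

5

8 → bin 1 (remaining 7)
2 → bin 1 (remaining 5)
8 → bin 2 (remaining 7)
10 → bin 3 (remaining 5)
4 → bin 1 (remaining 1)
11 → bin 4 (remaining 4)
11 → bin 5 (remaining 4)
1 → bin 1 (remaining 0)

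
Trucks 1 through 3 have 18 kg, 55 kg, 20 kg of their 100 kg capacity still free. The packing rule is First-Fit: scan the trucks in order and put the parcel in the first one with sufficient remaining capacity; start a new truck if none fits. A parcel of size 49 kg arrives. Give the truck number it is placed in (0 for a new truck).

Trucks with room: truck 2 (55 kg).
The first with room is truck 2.

2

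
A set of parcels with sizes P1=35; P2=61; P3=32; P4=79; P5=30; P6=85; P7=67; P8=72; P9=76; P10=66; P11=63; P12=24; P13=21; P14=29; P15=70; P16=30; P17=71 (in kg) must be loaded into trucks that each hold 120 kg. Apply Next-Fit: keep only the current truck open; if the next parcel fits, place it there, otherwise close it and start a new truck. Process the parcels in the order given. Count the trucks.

10

Put P1 (35 kg) in truck 1; 85 kg remain.
Put P2 (61 kg) in truck 1; 24 kg remain.
Put P3 (32 kg) in truck 2; 88 kg remain.
Put P4 (79 kg) in truck 2; 9 kg remain.
Put P5 (30 kg) in truck 3; 90 kg remain.
Put P6 (85 kg) in truck 3; 5 kg remain.
Put P7 (67 kg) in truck 4; 53 kg remain.
Put P8 (72 kg) in truck 5; 48 kg remain.
Put P9 (76 kg) in truck 6; 44 kg remain.
Put P10 (66 kg) in truck 7; 54 kg remain.
Put P11 (63 kg) in truck 8; 57 kg remain.
Put P12 (24 kg) in truck 8; 33 kg remain.
Put P13 (21 kg) in truck 8; 12 kg remain.
Put P14 (29 kg) in truck 9; 91 kg remain.
Put P15 (70 kg) in truck 9; 21 kg remain.
Put P16 (30 kg) in truck 10; 90 kg remain.
Put P17 (71 kg) in truck 10; 19 kg remain.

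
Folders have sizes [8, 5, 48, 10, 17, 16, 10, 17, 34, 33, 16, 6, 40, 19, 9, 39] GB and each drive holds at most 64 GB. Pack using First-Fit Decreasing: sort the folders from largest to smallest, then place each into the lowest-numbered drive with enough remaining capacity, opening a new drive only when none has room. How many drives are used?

Sorted descending: 48, 40, 39, 34, 33, 19, 17, 17, 16, 16, 10, 10, 9, 8, 6, 5.
drive 1: place 48 GB, 16 GB left
drive 2: place 40 GB, 24 GB left
drive 3: place 39 GB, 25 GB left
drive 4: place 34 GB, 30 GB left
drive 5: place 33 GB, 31 GB left
drive 2: place 19 GB, 5 GB left
drive 3: place 17 GB, 8 GB left
drive 4: place 17 GB, 13 GB left
drive 1: place 16 GB, 0 GB left
drive 5: place 16 GB, 15 GB left
drive 4: place 10 GB, 3 GB left
drive 5: place 10 GB, 5 GB left
drive 6: place 9 GB, 55 GB left
drive 3: place 8 GB, 0 GB left
drive 6: place 6 GB, 49 GB left
drive 2: place 5 GB, 0 GB left
Final drives: [48,16] [40,19,5] [39,17,8] [34,17,10] [33,16,10] [9,6].

6 drives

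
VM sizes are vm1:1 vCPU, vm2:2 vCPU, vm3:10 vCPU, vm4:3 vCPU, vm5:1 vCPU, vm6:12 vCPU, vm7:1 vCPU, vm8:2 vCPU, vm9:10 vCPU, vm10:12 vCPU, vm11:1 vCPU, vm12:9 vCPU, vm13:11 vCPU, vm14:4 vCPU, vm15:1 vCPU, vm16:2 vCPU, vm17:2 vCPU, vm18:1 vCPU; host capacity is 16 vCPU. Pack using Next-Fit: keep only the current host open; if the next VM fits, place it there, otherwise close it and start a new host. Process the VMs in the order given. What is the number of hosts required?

7

vm1 (1 vCPU) → host 1 (remaining 15 vCPU)
vm2 (2 vCPU) → host 1 (remaining 13 vCPU)
vm3 (10 vCPU) → host 1 (remaining 3 vCPU)
vm4 (3 vCPU) → host 1 (remaining 0 vCPU)
vm5 (1 vCPU) → host 2 (remaining 15 vCPU)
vm6 (12 vCPU) → host 2 (remaining 3 vCPU)
vm7 (1 vCPU) → host 2 (remaining 2 vCPU)
vm8 (2 vCPU) → host 2 (remaining 0 vCPU)
vm9 (10 vCPU) → host 3 (remaining 6 vCPU)
vm10 (12 vCPU) → host 4 (remaining 4 vCPU)
vm11 (1 vCPU) → host 4 (remaining 3 vCPU)
vm12 (9 vCPU) → host 5 (remaining 7 vCPU)
vm13 (11 vCPU) → host 6 (remaining 5 vCPU)
vm14 (4 vCPU) → host 6 (remaining 1 vCPU)
vm15 (1 vCPU) → host 6 (remaining 0 vCPU)
vm16 (2 vCPU) → host 7 (remaining 14 vCPU)
vm17 (2 vCPU) → host 7 (remaining 12 vCPU)
vm18 (1 vCPU) → host 7 (remaining 11 vCPU)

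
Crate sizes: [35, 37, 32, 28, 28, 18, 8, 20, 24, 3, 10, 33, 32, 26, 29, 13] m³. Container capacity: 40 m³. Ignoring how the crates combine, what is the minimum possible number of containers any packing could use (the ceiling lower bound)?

Total size = 35 + 37 + 32 + 28 + 28 + 18 + 8 + 20 + 24 + 3 + 10 + 33 + 32 + 26 + 29 + 13 = 376 m³.
⌈376 / 40⌉ = 10.

10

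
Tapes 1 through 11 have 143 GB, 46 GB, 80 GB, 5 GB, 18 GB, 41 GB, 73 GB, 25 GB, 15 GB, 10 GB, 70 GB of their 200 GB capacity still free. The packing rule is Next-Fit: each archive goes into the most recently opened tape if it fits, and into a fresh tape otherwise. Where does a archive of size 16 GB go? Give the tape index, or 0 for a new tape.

Next-Fit only looks at tape 11, which has 70 GB free.
16 GB fits there.

11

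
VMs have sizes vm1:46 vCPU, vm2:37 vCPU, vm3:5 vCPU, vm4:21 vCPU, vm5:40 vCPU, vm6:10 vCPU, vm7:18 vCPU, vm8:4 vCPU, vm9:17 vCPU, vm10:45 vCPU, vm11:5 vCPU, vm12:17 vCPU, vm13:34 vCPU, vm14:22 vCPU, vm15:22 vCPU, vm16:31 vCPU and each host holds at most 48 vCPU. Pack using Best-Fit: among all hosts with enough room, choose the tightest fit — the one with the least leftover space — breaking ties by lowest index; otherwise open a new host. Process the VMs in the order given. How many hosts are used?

9

host 1: place vm1 (46 vCPU), 2 vCPU left
host 2: place vm2 (37 vCPU), 11 vCPU left
host 2: place vm3 (5 vCPU), 6 vCPU left
host 3: place vm4 (21 vCPU), 27 vCPU left
host 4: place vm5 (40 vCPU), 8 vCPU left
host 3: place vm6 (10 vCPU), 17 vCPU left
host 5: place vm7 (18 vCPU), 30 vCPU left
host 2: place vm8 (4 vCPU), 2 vCPU left
host 3: place vm9 (17 vCPU), 0 vCPU left
host 6: place vm10 (45 vCPU), 3 vCPU left
host 4: place vm11 (5 vCPU), 3 vCPU left
host 5: place vm12 (17 vCPU), 13 vCPU left
host 7: place vm13 (34 vCPU), 14 vCPU left
host 8: place vm14 (22 vCPU), 26 vCPU left
host 8: place vm15 (22 vCPU), 4 vCPU left
host 9: place vm16 (31 vCPU), 17 vCPU left
Final hosts: [46] [37,5,4] [21,10,17] [40,5] [18,17] [45] [34] [22,22] [31].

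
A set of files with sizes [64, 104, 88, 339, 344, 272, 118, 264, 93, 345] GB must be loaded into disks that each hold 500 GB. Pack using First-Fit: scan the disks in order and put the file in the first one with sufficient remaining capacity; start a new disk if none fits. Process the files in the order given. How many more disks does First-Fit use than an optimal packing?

1

First-Fit: [64,104,88,118,93] [339] [344] [272] [264] [345] → 6 disks.
Total size 2031 GB; any packing needs at least ⌈2031/500⌉ = 5 disks.
An optimal packing achieves that bound: [345,118] [344,104] [339,93,64] [272,88] [264] → 5 disks.
Excess: 6 − 5 = 1.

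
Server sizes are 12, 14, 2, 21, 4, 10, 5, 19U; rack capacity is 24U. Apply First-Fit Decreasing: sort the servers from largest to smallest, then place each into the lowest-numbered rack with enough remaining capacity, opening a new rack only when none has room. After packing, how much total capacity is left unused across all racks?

9

Sorted descending: 21, 19, 14, 12, 10, 5, 4, 2.
21U → rack 1 (remaining 3U)
19U → rack 2 (remaining 5U)
14U → rack 3 (remaining 10U)
12U → rack 4 (remaining 12U)
10U → rack 3 (remaining 0U)
5U → rack 2 (remaining 0U)
4U → rack 4 (remaining 8U)
2U → rack 1 (remaining 1U)
4 racks × 24U = 96U; used 87U; unused 9U.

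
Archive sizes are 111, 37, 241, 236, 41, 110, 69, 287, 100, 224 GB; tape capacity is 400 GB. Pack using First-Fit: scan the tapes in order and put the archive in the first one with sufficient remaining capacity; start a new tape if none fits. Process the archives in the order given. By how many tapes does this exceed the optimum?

First-Fit: [111,37,241] [236,41,110] [69,287] [100,224] → 4 tapes.
Total size 1456 GB; any packing needs at least ⌈1456/400⌉ = 4 tapes.
So 4 is already optimal.

0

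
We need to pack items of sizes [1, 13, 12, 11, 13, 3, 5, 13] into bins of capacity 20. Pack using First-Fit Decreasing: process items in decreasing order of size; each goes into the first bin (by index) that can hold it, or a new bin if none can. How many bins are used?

Sorted descending: 13, 13, 13, 12, 11, 5, 3, 1.
13 → bin 1 (remaining 7)
13 → bin 2 (remaining 7)
13 → bin 3 (remaining 7)
12 → bin 4 (remaining 8)
11 → bin 5 (remaining 9)
5 → bin 1 (remaining 2)
3 → bin 2 (remaining 4)
1 → bin 1 (remaining 1)

5 bins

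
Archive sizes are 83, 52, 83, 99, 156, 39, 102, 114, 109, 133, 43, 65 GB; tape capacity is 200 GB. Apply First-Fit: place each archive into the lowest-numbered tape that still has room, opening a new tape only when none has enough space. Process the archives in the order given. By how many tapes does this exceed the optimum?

First-Fit: [83,52,39] [83,99] [156,43] [102,65] [114] [109] [133] → 7 tapes.
Total size 1078 GB; any packing needs at least ⌈1078/200⌉ = 6 tapes.
An optimal packing achieves that bound: [156,43] [133,65] [114,83] [109,83] [102,52,39] [99] → 6 tapes.
Excess: 7 − 6 = 1.

1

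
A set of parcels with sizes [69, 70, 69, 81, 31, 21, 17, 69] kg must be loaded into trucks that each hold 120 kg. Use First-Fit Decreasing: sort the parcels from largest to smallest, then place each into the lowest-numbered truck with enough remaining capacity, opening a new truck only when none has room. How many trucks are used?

5

Sorted descending: 81, 70, 69, 69, 69, 31, 21, 17.
81 kg → truck 1 (remaining 39 kg)
70 kg → truck 2 (remaining 50 kg)
69 kg → truck 3 (remaining 51 kg)
69 kg → truck 4 (remaining 51 kg)
69 kg → truck 5 (remaining 51 kg)
31 kg → truck 1 (remaining 8 kg)
21 kg → truck 2 (remaining 29 kg)
17 kg → truck 2 (remaining 12 kg)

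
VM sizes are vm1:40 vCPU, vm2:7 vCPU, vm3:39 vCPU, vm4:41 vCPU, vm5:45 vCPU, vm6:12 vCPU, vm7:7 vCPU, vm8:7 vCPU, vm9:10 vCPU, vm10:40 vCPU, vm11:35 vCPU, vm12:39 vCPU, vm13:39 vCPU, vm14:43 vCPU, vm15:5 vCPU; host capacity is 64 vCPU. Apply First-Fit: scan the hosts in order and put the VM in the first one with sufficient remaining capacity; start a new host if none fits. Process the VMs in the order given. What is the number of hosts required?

9 hosts

vm1 (40 vCPU) → host 1 (remaining 24 vCPU)
vm2 (7 vCPU) → host 1 (remaining 17 vCPU)
vm3 (39 vCPU) → host 2 (remaining 25 vCPU)
vm4 (41 vCPU) → host 3 (remaining 23 vCPU)
vm5 (45 vCPU) → host 4 (remaining 19 vCPU)
vm6 (12 vCPU) → host 1 (remaining 5 vCPU)
vm7 (7 vCPU) → host 2 (remaining 18 vCPU)
vm8 (7 vCPU) → host 2 (remaining 11 vCPU)
vm9 (10 vCPU) → host 2 (remaining 1 vCPU)
vm10 (40 vCPU) → host 5 (remaining 24 vCPU)
vm11 (35 vCPU) → host 6 (remaining 29 vCPU)
vm12 (39 vCPU) → host 7 (remaining 25 vCPU)
vm13 (39 vCPU) → host 8 (remaining 25 vCPU)
vm14 (43 vCPU) → host 9 (remaining 21 vCPU)
vm15 (5 vCPU) → host 1 (remaining 0 vCPU)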